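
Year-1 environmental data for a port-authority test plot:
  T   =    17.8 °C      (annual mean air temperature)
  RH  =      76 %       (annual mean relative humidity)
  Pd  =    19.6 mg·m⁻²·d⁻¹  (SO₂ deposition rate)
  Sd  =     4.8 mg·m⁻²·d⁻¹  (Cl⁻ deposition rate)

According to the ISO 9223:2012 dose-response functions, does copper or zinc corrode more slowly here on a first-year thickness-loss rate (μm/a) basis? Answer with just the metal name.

copper: temperature factor f = -0.080·(7.8) = -0.6240
  sulphur-dioxide contribution → 0.5453 μm/a
  chloride contribution → 0.5777 μm/a
  ⇒ r_corr(copper) = 1.123 μm/a
zinc: T>10 °C ⇒ hinge -0.071·(17.8−10) = -0.5538
  sulphur-dioxide contribution → 0.9057 μm/a
  chloride contribution → 0.3568 μm/a
  ⇒ r_corr(zinc) = 1.263 μm/a
Ordering by μm/a: zinc (1.26) > copper (1.12)

copper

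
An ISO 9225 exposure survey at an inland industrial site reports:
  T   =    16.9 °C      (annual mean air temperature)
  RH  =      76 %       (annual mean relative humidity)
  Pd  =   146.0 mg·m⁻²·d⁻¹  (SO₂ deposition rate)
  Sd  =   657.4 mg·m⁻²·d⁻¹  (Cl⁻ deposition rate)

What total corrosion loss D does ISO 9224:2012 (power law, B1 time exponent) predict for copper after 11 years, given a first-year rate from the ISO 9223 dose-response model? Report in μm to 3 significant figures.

D(11) = 15.2 μm

copper: T>10 °C ⇒ hinge -0.080·(16.9−10) = -0.5520
  Pd branch = 0.0053·Pd^0.26·e^(0.059·RH+f) = 0.9878 μm/a
  Cl⁻ term: 0.01025·657.4^0.27·exp(0.036·76+0.049·16.9) = 2.086
  r_corr = 0.9878 + 2.086 = 3.074 μm/a
Long-term exponent b (ISO 9224 Table 2, B1) = 0.667
  D(11) = 3.074 × 11^0.667 = 3.074 × 4.95 = 15.22 μm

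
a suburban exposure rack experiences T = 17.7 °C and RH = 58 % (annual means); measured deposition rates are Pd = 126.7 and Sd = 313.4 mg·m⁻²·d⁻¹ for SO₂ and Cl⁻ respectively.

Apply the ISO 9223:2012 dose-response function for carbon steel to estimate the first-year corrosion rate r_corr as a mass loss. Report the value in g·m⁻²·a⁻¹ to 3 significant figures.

r_corr = 751 g·m⁻²·a⁻¹

carbon steel: temperature factor f = -0.054·(7.7) = -0.4158
  Pd branch = 1.77·Pd^0.52·e^(0.02·RH+f) = 46.2 μm/a
  Sd branch = 0.102·Sd^0.62·e^(0.033·RH+0.04·T) = 49.53 μm/a
  sum: 46.2 + 49.53 → r_corr = 95.73 μm/a
Convert to mass loss: 95.73 μm/a × 7.85 g/cm³ = 751.5 g·m⁻²·a⁻¹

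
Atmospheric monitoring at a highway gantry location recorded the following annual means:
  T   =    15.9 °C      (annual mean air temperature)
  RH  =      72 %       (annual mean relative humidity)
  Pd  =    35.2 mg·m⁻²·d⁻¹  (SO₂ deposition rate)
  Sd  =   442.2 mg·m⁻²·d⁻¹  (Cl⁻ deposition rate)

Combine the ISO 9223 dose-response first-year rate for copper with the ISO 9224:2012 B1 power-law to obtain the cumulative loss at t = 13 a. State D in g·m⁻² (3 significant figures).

copper: temperature factor f = -0.080·(5.9) = -0.4720
  Pd branch = 0.0053·Pd^0.26·e^(0.059·RH+f) = 0.5838 μm/a
  Sd branch = 0.01025·Sd^0.27·e^(0.036·RH+0.049·T) = 1.546 μm/a
  r_corr = 0.5838 + 1.546 = 2.129 μm/a
Long-term exponent b (ISO 9224 Table 2, B1) = 0.667
  D(13) = 2.129 × 13^0.667 = 2.129 × 5.534 = 11.78 μm
  Mass loss = 11.78 μm × 8.96 g/cm³ = 105.6 g·m⁻²

D(13) = 106 g·m⁻²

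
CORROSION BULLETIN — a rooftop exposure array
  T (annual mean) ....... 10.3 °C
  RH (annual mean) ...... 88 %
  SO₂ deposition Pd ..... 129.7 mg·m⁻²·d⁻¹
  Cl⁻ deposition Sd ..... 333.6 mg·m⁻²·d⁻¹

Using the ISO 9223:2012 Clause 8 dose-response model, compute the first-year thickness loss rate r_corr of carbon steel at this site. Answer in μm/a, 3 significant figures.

carbon steel: f(T) = -0.054·(T−10) [T>10 °C] = -0.0162
  SO₂ term: 1.77·129.7^0.52·exp(0.02·88-0.0162) = 127.1
  Cl⁻ term: 0.102·333.6^0.62·exp(0.033·88+0.04·10.3) = 103.1
  sum: 127.1 + 103.1 → r_corr = 230.1 μm/a

r_corr = 230 μm/a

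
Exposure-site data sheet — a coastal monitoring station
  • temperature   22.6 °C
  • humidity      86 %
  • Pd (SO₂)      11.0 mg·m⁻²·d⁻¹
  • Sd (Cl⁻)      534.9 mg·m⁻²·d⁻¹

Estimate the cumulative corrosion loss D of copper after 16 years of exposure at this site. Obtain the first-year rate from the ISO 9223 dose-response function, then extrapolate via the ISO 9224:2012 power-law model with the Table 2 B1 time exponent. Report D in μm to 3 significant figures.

copper: T>10 °C ⇒ hinge -0.080·(22.6−10) = -1.0080
  sulphur-dioxide contribution → 0.5766 μm/a
  chloride contribution → 3.74 μm/a
  ⇒ r_corr(copper) = 4.317 μm/a
ISO 9224: D(t) = r_corr · t^b with b = 0.667 (copper, B1)
  D(16) = 4.317 × 16^0.667 = 4.317 × 6.355 = 27.43 μm

D(16) = 27.4 μm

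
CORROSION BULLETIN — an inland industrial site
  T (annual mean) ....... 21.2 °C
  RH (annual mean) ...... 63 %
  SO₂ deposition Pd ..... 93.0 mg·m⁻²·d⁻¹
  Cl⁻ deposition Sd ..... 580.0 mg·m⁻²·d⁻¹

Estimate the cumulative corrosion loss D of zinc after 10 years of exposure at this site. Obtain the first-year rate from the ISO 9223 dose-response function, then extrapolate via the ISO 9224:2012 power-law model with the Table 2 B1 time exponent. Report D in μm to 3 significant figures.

D(10) = 48.0 μm

zinc: T>10 °C ⇒ hinge -0.071·(21.2−10) = -0.7952
  sulphur-dioxide contribution → 0.7762 μm/a
  chloride contribution → 6.602 μm/a
  total first-year rate 7.378 μm/a
Long-term exponent b (ISO 9224 Table 2, B1) = 0.813
  D(10) = 7.378 × 10^0.813 = 7.378 × 6.501 = 47.97 μm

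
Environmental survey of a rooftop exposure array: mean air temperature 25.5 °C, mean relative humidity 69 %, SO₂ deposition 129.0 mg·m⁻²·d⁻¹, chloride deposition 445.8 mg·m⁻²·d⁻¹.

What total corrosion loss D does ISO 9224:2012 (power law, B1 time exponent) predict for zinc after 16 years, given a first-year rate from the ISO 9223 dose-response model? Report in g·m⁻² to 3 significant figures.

zinc: temperature factor f = -0.071·(15.5) = -1.1005
  Pd branch = 0.0129·Pd^0.44·e^(0.046·RH+f) = 0.8705 μm/a
  Cl⁻ term: 0.0175·445.8^0.57·exp(0.008·69+0.085·25.5) = 8.592
  sum: 0.8705 + 8.592 → r_corr = 9.463 μm/a
Long-term exponent b (ISO 9224 Table 2, B1) = 0.813
  D(16) = 9.463 × 16^0.813 = 9.463 × 9.527 = 90.15 μm
  Mass loss = 90.15 μm × 7.14 g/cm³ = 643.7 g·m⁻²

D(16) = 644 g·m⁻²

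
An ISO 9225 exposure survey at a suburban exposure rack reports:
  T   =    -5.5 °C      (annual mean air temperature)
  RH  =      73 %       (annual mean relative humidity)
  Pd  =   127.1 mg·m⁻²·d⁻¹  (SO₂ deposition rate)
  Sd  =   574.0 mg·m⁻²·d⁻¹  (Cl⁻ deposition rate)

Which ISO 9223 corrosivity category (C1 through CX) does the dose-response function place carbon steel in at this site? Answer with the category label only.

carbon steel: temperature factor f = +0.150·(-15.5) = -2.3250
  SO₂ term: 1.77·127.1^0.52·exp(0.02·73-2.3250) = 9.257
  Sd branch = 0.102·Sd^0.62·e^(0.033·RH+0.04·T) = 46.75 μm/a
  r_corr = 9.257 + 46.75 = 56.01 μm/a
ISO 9223 Table 2 (carbon steel): 50 < 56 ≤ 80 μm/a ⇒ C4

C4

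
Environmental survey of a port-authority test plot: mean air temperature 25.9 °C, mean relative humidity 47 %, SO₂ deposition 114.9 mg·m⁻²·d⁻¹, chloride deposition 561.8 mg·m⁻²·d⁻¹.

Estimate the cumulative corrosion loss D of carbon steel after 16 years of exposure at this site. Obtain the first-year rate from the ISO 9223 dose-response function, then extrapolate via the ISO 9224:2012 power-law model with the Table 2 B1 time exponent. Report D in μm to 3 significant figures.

D(16) = 389 μm

carbon steel: temperature factor f = -0.054·(15.9) = -0.8586
  Pd branch = 1.77·Pd^0.52·e^(0.02·RH+f) = 22.63 μm/a
  Cl⁻ term: 0.102·561.8^0.62·exp(0.033·47+0.04·25.9) = 68.68
  sum: 22.63 + 68.68 → r_corr = 91.32 μm/a
ISO 9224: D(t) = r_corr · t^b with b = 0.523 (carbon steel, B1)
  D(16) = 91.32 × 16^0.523 = 91.32 × 4.263 = 389.3 μm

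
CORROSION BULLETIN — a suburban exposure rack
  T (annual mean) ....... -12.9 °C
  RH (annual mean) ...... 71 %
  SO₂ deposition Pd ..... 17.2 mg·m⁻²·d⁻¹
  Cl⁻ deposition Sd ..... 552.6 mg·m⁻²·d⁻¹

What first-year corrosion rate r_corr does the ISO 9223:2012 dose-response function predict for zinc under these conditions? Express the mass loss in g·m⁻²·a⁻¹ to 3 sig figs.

r_corr = 6.23 g·m⁻²·a⁻¹

zinc: T≤10 °C ⇒ hinge +0.038·(-12.9−10) = -0.8702
  sulphur-dioxide contribution → 0.4951 μm/a
  chloride contribution → 0.3773 μm/a
  ⇒ r_corr(zinc) = 0.8724 μm/a
Convert to mass loss: 0.8724 μm/a × 7.14 g/cm³ = 6.229 g·m⁻²·a⁻¹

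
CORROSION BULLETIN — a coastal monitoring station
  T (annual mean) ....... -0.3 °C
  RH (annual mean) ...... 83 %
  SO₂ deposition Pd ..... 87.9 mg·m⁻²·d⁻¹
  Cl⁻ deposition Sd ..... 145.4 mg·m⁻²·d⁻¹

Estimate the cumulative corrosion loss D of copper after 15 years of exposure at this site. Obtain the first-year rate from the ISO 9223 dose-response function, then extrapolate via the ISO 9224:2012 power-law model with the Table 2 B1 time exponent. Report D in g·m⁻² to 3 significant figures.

D(15) = 75.8 g·m⁻²

copper: temperature factor f = +0.126·(-10.3) = -1.2978
  SO₂ term: 0.0053·87.9^0.26·exp(0.059·83-1.2978) = 0.6206
  Sd branch = 0.01025·Sd^0.27·e^(0.036·RH+0.049·T) = 0.769 μm/a
  r_corr = 0.6206 + 0.769 = 1.39 μm/a
ISO 9224: D(t) = r_corr · t^b with b = 0.667 (copper, B1)
  D(15) = 1.39 × 15^0.667 = 1.39 × 6.088 = 8.459 μm
  Mass loss = 8.459 μm × 8.96 g/cm³ = 75.8 g·m⁻²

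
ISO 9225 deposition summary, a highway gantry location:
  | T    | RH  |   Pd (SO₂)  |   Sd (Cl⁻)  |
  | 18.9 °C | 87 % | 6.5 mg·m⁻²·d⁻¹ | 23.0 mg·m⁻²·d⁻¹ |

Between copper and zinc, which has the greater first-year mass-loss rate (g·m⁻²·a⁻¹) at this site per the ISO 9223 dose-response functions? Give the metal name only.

copper

copper: f(T) = -0.080·(T−10) [T>10 °C] = -0.7120
  Pd branch = 0.0053·Pd^0.26·e^(0.059·RH+f) = 0.7172 μm/a
  Sd branch = 0.01025·Sd^0.27·e^(0.036·RH+0.049·T) = 1.383 μm/a
  r_corr = 0.7172 + 1.383 = 2.1 μm/a
  mass loss = 2.1 μm/a × 8.96 g/cm³ = 18.82 g·m⁻²·a⁻¹
zinc: temperature factor f = -0.071·(8.9) = -0.6319
  Pd branch = 0.0129·Pd^0.44·e^(0.046·RH+f) = 0.8548 μm/a
  Sd branch = 0.0175·Sd^0.57·e^(0.008·RH+0.085·T) = 1.045 μm/a
  r_corr = 0.8548 + 1.045 = 1.9 μm/a
  mass loss = 1.9 μm/a × 7.14 g/cm³ = 13.57 g·m⁻²·a⁻¹
Ordering by g·m⁻²·a⁻¹: copper (18.8) > zinc (13.6)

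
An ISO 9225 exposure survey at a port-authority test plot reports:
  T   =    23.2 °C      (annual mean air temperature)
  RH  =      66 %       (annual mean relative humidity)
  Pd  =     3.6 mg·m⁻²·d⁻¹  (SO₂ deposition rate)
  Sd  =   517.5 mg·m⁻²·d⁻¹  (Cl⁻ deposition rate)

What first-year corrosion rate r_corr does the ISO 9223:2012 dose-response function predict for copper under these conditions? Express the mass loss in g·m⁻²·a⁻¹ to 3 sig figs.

copper: temperature factor f = -0.080·(13.2) = -1.0560
  Pd branch = 0.0053·Pd^0.26·e^(0.059·RH+f) = 0.1263 μm/a
  Cl⁻ term: 0.01025·517.5^0.27·exp(0.036·66+0.049·23.2) = 1.858
  sum: 0.1263 + 1.858 → r_corr = 1.984 μm/a
Convert to mass loss: 1.984 μm/a × 8.96 g/cm³ = 17.78 g·m⁻²·a⁻¹

r_corr = 17.8 g·m⁻²·a⁻¹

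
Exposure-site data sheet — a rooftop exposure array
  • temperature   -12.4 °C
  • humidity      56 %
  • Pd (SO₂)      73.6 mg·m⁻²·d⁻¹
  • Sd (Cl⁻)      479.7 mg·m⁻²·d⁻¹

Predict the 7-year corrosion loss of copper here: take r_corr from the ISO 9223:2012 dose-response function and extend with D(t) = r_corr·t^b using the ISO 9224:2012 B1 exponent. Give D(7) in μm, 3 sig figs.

D(7) = 0.909 μm

copper: temperature factor f = +0.126·(-22.4) = -2.8224
  SO₂ term: 0.0053·73.6^0.26·exp(0.059·56-2.8224) = 0.02623
  Sd branch = 0.01025·Sd^0.27·e^(0.036·RH+0.049·T) = 0.2219 μm/a
  sum: 0.02623 + 0.2219 → r_corr = 0.2482 μm/a
ISO 9224: D(t) = r_corr · t^b with b = 0.667 (copper, B1)
  D(7) = 0.2482 × 7^0.667 = 0.2482 × 3.662 = 0.9087 μm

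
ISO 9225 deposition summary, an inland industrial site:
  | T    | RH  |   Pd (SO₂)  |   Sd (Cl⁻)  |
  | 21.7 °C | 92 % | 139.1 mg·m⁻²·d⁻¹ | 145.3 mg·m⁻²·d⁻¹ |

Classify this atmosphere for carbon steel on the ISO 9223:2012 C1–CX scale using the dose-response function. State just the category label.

carbon steel: temperature factor f = -0.054·(11.7) = -0.6318
  Pd branch = 1.77·Pd^0.52·e^(0.02·RH+f) = 77.13 μm/a
  Cl⁻ term: 0.102·145.3^0.62·exp(0.033·92+0.04·21.7) = 110.8
  r_corr = 77.13 + 110.8 = 188 μm/a
188 μm/a falls in (80, 200] for carbon steel → category C5

C5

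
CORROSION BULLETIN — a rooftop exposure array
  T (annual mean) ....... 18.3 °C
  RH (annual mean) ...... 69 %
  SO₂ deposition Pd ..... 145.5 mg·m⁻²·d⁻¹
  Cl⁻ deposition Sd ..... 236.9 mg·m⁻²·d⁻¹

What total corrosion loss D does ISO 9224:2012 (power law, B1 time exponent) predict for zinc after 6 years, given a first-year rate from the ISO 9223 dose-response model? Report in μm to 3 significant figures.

zinc: T>10 °C ⇒ hinge -0.071·(18.3−10) = -0.5893
  Pd branch = 0.0129·Pd^0.44·e^(0.046·RH+f) = 1.53 μm/a
  Sd branch = 0.0175·Sd^0.57·e^(0.008·RH+0.085·T) = 3.249 μm/a
  sum: 1.53 + 3.249 → r_corr = 4.78 μm/a
Long-term exponent b (ISO 9224 Table 2, B1) = 0.813
  D(6) = 4.78 × 6^0.813 = 4.78 × 4.292 = 20.51 μm

D(6) = 20.5 μm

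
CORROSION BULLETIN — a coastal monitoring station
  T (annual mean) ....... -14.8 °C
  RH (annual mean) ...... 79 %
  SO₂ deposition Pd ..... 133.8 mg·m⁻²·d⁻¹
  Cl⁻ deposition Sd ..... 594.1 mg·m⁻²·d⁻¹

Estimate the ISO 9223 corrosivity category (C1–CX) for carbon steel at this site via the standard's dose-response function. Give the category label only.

carbon steel: temperature factor f = +0.150·(-24.8) = -3.7200
  SO₂ term: 1.77·133.8^0.52·exp(0.02·79-3.7200) = 2.657
  Sd branch = 0.102·Sd^0.62·e^(0.033·RH+0.04·T) = 40.13 μm/a
  r_corr = 2.657 + 40.13 = 42.79 μm/a
ISO 9223 Table 2 (carbon steel): 25 < 42.8 ≤ 50 μm/a ⇒ C3

C3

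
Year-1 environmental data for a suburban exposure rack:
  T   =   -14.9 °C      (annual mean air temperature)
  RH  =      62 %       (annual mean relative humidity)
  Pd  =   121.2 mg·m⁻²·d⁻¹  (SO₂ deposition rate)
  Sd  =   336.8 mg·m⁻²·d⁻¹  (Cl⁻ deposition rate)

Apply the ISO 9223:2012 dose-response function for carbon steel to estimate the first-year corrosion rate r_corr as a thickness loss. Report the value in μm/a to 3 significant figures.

r_corr = 17.8 μm/a

carbon steel: temperature factor f = +0.150·(-24.9) = -3.7350
  sulphur-dioxide contribution → 1.769 μm/a
  chloride contribution → 16.04 μm/a
  total first-year rate 17.81 μm/a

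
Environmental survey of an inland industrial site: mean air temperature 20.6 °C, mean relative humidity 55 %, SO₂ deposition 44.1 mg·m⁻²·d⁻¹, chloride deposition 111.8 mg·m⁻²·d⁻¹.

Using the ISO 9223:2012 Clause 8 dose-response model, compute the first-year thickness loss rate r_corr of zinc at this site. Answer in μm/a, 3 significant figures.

zinc: f(T) = -0.071·(T−10) [T>10 °C] = -0.7526
  SO₂ term: 0.0129·44.1^0.44·exp(0.046·55-0.7526) = 0.4037
  Sd branch = 0.0175·Sd^0.57·e^(0.008·RH+0.085·T) = 2.302 μm/a
  sum: 0.4037 + 2.302 → r_corr = 2.706 μm/a

r_corr = 2.71 μm/a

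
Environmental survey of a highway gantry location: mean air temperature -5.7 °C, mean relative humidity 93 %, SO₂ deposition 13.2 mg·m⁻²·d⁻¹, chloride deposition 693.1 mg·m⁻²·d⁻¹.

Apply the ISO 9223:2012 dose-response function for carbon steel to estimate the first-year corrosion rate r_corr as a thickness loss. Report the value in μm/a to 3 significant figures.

r_corr = 105 μm/a

carbon steel: f(T) = +0.150·(T−10) [T≤10 °C] = -2.3550
  sulphur-dioxide contribution → 4.128 μm/a
  chloride contribution → 100.9 μm/a
  total first-year rate 105 μm/a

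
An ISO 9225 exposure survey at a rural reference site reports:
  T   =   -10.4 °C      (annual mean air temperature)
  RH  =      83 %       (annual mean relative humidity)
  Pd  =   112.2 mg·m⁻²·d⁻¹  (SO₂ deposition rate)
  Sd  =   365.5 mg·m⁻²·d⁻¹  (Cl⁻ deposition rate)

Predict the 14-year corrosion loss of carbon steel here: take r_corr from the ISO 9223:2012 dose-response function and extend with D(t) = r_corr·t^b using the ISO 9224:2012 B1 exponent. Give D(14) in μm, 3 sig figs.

D(14) = 181 μm

carbon steel: f(T) = +0.150·(T−10) [T≤10 °C] = -3.0600
  Pd branch = 1.77·Pd^0.52·e^(0.02·RH+f) = 5.081 μm/a
  Sd branch = 0.102·Sd^0.62·e^(0.033·RH+0.04·T) = 40.41 μm/a
  r_corr = 5.081 + 40.41 = 45.49 μm/a
ISO 9224: D(t) = r_corr · t^b with b = 0.523 (carbon steel, B1)
  D(14) = 45.49 × 14^0.523 = 45.49 × 3.976 = 180.9 μm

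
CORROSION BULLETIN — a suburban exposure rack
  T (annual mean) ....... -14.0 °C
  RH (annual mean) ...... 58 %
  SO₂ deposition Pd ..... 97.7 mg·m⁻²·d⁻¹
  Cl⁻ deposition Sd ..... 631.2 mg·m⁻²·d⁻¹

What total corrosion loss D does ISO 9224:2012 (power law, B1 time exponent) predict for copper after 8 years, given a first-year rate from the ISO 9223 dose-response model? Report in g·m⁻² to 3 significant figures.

D(8) = 9.45 g·m⁻²

copper: T≤10 °C ⇒ hinge +0.126·(-14.0−10) = -3.0240
  SO₂ term: 0.0053·97.7^0.26·exp(0.059·58-3.0240) = 0.02597
  Sd branch = 0.01025·Sd^0.27·e^(0.036·RH+0.049·T) = 0.2375 μm/a
  r_corr = 0.02597 + 0.2375 = 0.2635 μm/a
Power-law: D(8) = r_corr · 8^0.667
  D(8) = 0.2635 × 8^0.667 = 0.2635 × 4.003 = 1.055 μm
  Mass loss = 1.055 μm × 8.96 g/cm³ = 9.449 g·m⁻²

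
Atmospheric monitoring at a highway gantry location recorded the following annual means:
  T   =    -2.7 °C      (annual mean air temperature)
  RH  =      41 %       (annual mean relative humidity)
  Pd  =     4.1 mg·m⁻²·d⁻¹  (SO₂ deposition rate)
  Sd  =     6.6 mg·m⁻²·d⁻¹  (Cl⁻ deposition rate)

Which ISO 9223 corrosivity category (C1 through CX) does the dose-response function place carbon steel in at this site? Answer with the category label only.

C2

carbon steel: f(T) = +0.150·(T−10) [T≤10 °C] = -1.9050
  Pd branch = 1.77·Pd^0.52·e^(0.02·RH+f) = 1.246 μm/a
  Cl⁻ term: 0.102·6.6^0.62·exp(0.033·41+0.04·-2.7) = 1.141
  r_corr = 1.246 + 1.141 = 2.387 μm/a
Category bounds: 1.3…25 μm/a bracket r_corr ⇒ C2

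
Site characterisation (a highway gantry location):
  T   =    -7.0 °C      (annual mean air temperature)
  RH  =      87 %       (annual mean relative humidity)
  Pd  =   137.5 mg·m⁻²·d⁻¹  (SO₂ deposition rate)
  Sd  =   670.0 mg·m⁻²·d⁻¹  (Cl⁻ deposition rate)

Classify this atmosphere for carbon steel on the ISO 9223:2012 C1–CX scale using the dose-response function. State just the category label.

C5

carbon steel: T≤10 °C ⇒ hinge +0.150·(-7.0−10) = -2.5500
  Pd branch = 1.77·Pd^0.52·e^(0.02·RH+f) = 10.19 μm/a
  Sd branch = 0.102·Sd^0.62·e^(0.033·RH+0.04·T) = 76.92 μm/a
  sum: 10.19 + 76.92 → r_corr = 87.11 μm/a
ISO 9223 Table 2 (carbon steel): 80 < 87.1 ≤ 200 μm/a ⇒ C5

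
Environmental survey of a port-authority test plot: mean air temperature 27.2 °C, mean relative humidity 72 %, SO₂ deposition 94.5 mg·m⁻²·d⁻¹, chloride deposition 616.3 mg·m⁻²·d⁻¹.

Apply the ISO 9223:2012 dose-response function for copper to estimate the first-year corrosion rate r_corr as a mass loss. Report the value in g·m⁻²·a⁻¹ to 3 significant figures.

copper: f(T) = -0.080·(T−10) [T>10 °C] = -1.3760
  SO₂ term: 0.0053·94.5^0.26·exp(0.059·72-1.3760) = 0.3056
  Cl⁻ term: 0.01025·616.3^0.27·exp(0.036·72+0.049·27.2) = 2.941
  sum: 0.3056 + 2.941 → r_corr = 3.247 μm/a
Convert to mass loss: 3.247 μm/a × 8.96 g/cm³ = 29.09 g·m⁻²·a⁻¹

r_corr = 29.1 g·m⁻²·a⁻¹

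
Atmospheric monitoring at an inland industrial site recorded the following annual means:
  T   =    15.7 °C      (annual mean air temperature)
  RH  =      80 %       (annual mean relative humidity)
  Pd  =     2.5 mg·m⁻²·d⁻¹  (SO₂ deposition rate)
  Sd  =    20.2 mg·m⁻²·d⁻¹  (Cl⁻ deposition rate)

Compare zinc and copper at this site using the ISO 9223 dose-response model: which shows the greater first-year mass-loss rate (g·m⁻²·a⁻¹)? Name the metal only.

zinc: temperature factor f = -0.071·(5.7) = -0.4047
  Pd branch = 0.0129·Pd^0.44·e^(0.046·RH+f) = 0.5107 μm/a
  Sd branch = 0.0175·Sd^0.57·e^(0.008·RH+0.085·T) = 0.6992 μm/a
  r_corr = 0.5107 + 0.6992 = 1.21 μm/a
  mass loss = 1.21 μm/a × 7.14 g/cm³ = 8.638 g·m⁻²·a⁻¹
copper: T>10 °C ⇒ hinge -0.080·(15.7−10) = -0.4560
  SO₂ term: 0.0053·2.5^0.26·exp(0.059·80-0.4560) = 0.4782
  Cl⁻ term: 0.01025·20.2^0.27·exp(0.036·80+0.049·15.7) = 0.8872
  r_corr = 0.4782 + 0.8872 = 1.365 μm/a
  mass loss = 1.365 μm/a × 8.96 g/cm³ = 12.23 g·m⁻²·a⁻¹
Ordering by g·m⁻²·a⁻¹: copper (12.2) > zinc (8.64)

copper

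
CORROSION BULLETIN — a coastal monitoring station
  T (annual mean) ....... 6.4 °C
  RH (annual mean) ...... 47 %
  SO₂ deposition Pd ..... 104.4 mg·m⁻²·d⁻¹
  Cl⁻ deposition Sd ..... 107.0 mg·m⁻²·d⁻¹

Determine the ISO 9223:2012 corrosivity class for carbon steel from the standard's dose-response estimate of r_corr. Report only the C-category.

C3

carbon steel: f(T) = +0.150·(T−10) [T≤10 °C] = -0.5400
  SO₂ term: 1.77·104.4^0.52·exp(0.02·47-0.5400) = 29.61
  Sd branch = 0.102·Sd^0.62·e^(0.033·RH+0.04·T) = 11.26 μm/a
  sum: 29.61 + 11.26 → r_corr = 40.87 μm/a
ISO 9223 Table 2 (carbon steel): 25 < 40.9 ≤ 50 μm/a ⇒ C3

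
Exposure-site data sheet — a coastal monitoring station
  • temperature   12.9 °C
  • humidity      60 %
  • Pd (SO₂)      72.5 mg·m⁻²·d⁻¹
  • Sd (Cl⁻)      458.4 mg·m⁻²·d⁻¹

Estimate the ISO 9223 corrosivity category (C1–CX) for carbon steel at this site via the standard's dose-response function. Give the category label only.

carbon steel: T>10 °C ⇒ hinge -0.054·(12.9−10) = -0.1566
  Pd branch = 1.77·Pd^0.52·e^(0.02·RH+f) = 46.61 μm/a
  Cl⁻ term: 0.102·458.4^0.62·exp(0.033·60+0.04·12.9) = 55.28
  sum: 46.61 + 55.28 → r_corr = 101.9 μm/a
Category bounds: 80…200 μm/a bracket r_corr ⇒ C5

C5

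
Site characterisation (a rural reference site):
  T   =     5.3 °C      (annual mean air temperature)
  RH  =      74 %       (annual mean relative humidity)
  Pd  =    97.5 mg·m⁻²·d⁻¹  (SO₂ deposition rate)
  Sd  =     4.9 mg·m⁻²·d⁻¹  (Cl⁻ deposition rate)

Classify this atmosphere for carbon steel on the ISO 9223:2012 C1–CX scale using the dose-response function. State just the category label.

carbon steel: f(T) = +0.150·(T−10) [T≤10 °C] = -0.7050
  Pd branch = 1.77·Pd^0.52·e^(0.02·RH+f) = 41.58 μm/a
  Sd branch = 0.102·Sd^0.62·e^(0.033·RH+0.04·T) = 3.883 μm/a
  sum: 41.58 + 3.883 → r_corr = 45.46 μm/a
ISO 9223 Table 2 (carbon steel): 25 < 45.5 ≤ 50 μm/a ⇒ C3

C3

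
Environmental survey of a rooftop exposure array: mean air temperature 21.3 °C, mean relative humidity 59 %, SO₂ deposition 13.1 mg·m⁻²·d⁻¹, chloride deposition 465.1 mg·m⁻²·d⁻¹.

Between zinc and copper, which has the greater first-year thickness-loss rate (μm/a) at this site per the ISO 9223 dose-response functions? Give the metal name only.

zinc: T>10 °C ⇒ hinge -0.071·(21.3−10) = -0.8023
  Pd branch = 0.0129·Pd^0.44·e^(0.046·RH+f) = 0.2707 μm/a
  Sd branch = 0.0175·Sd^0.57·e^(0.008·RH+0.085·T) = 5.686 μm/a
  sum: 0.2707 + 5.686 → r_corr = 5.957 μm/a
copper: f(T) = -0.080·(T−10) [T>10 °C] = -0.9040
  SO₂ term: 0.0053·13.1^0.26·exp(0.059·59-0.9040) = 0.1361
  Cl⁻ term: 0.01025·465.1^0.27·exp(0.036·59+0.049·21.3) = 1.278
  sum: 0.1361 + 1.278 → r_corr = 1.415 μm/a
Ordering by μm/a: zinc (5.96) > copper (1.41)

zinc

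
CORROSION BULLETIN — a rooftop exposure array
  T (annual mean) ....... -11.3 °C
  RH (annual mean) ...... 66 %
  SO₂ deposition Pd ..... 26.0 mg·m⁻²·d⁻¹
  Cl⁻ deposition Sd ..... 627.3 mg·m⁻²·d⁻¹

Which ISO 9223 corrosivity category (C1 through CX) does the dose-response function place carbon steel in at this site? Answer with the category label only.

carbon steel: temperature factor f = +0.150·(-21.3) = -3.1950
  sulphur-dioxide contribution → 1.477 μm/a
  chloride contribution → 31.09 μm/a
  ⇒ r_corr(carbon steel) = 32.57 μm/a
32.6 μm/a falls in (25, 50] for carbon steel → category C3

C3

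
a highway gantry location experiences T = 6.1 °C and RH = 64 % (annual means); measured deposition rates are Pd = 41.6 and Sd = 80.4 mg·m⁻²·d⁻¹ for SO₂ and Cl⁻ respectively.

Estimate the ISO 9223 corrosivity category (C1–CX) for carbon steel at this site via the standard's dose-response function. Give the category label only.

C3

carbon steel: T≤10 °C ⇒ hinge +0.150·(6.1−10) = -0.5850
  SO₂ term: 1.77·41.6^0.52·exp(0.02·64-0.5850) = 24.65
  Cl⁻ term: 0.102·80.4^0.62·exp(0.033·64+0.04·6.1) = 16.33
  sum: 24.65 + 16.33 → r_corr = 40.98 μm/a
Category bounds: 25…50 μm/a bracket r_corr ⇒ C3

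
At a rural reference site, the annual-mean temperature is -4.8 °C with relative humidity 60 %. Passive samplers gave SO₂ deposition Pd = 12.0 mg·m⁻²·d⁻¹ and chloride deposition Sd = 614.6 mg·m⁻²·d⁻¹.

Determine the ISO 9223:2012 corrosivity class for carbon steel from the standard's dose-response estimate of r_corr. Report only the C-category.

carbon steel: f(T) = +0.150·(T−10) [T≤10 °C] = -2.2200
  sulphur-dioxide contribution → 2.324 μm/a
  chloride contribution → 32.66 μm/a
  ⇒ r_corr(carbon steel) = 34.99 μm/a
Category bounds: 25…50 μm/a bracket r_corr ⇒ C3

C3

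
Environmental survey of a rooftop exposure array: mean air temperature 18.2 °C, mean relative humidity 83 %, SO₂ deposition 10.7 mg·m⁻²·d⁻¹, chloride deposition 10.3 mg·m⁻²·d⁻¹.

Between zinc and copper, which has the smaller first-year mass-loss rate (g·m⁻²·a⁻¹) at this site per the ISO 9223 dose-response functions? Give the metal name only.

zinc

zinc: f(T) = -0.071·(T−10) [T>10 °C] = -0.5822
  Pd branch = 0.0129·Pd^0.44·e^(0.046·RH+f) = 0.9307 μm/a
  Cl⁻ term: 0.0175·10.3^0.57·exp(0.008·83+0.085·18.2) = 0.6034
  r_corr = 0.9307 + 0.6034 = 1.534 μm/a
  mass loss = 1.534 μm/a × 7.14 g/cm³ = 10.95 g·m⁻²·a⁻¹
copper: T>10 °C ⇒ hinge -0.080·(18.2−10) = -0.6560
  Pd branch = 0.0053·Pd^0.26·e^(0.059·RH+f) = 0.682 μm/a
  Cl⁻ term: 0.01025·10.3^0.27·exp(0.036·83+0.049·18.2) = 0.9315
  r_corr = 0.682 + 0.9315 = 1.613 μm/a
  mass loss = 1.613 μm/a × 8.96 g/cm³ = 14.46 g·m⁻²·a⁻¹
Ordering by g·m⁻²·a⁻¹: copper (14.5) > zinc (11)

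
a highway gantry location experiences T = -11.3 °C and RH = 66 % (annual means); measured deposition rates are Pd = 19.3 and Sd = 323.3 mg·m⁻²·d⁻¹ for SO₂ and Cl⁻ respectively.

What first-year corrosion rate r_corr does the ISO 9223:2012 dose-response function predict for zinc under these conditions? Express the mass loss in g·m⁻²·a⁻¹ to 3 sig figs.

zinc: temperature factor f = +0.038·(-21.3) = -0.8094
  SO₂ term: 0.0129·19.3^0.44·exp(0.046·66-0.8094) = 0.4398
  Sd branch = 0.0175·Sd^0.57·e^(0.008·RH+0.085·T) = 0.306 μm/a
  r_corr = 0.4398 + 0.306 = 0.7458 μm/a
Convert to mass loss: 0.7458 μm/a × 7.14 g/cm³ = 5.325 g·m⁻²·a⁻¹

r_corr = 5.32 g·m⁻²·a⁻¹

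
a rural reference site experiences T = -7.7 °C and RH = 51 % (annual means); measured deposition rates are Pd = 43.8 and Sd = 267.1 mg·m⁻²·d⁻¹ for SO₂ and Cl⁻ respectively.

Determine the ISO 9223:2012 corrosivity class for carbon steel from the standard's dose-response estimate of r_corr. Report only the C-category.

C2

carbon steel: f(T) = +0.150·(T−10) [T≤10 °C] = -2.6550
  SO₂ term: 1.77·43.8^0.52·exp(0.02·51-2.6550) = 2.463
  Sd branch = 0.102·Sd^0.62·e^(0.033·RH+0.04·T) = 12.89 μm/a
  sum: 2.463 + 12.89 → r_corr = 15.35 μm/a
15.4 μm/a falls in (1.3, 25] for carbon steel → category C2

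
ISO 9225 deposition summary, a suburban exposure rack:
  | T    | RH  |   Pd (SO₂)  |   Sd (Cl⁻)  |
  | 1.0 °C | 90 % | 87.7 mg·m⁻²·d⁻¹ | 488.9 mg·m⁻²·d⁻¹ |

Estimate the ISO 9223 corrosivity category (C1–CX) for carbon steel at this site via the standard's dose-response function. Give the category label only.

C5

carbon steel: f(T) = +0.150·(T−10) [T≤10 °C] = -1.3500
  Pd branch = 1.77·Pd^0.52·e^(0.02·RH+f) = 28.43 μm/a
  Cl⁻ term: 0.102·488.9^0.62·exp(0.033·90+0.04·1.0) = 96.19
  sum: 28.43 + 96.19 → r_corr = 124.6 μm/a
Category bounds: 80…200 μm/a bracket r_corr ⇒ C5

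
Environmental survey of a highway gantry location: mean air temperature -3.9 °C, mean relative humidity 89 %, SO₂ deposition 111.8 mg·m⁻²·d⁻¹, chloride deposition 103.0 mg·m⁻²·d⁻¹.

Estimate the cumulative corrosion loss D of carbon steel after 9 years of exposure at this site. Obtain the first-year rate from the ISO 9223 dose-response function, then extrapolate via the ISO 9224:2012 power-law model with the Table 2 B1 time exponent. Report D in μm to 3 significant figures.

carbon steel: f(T) = +0.150·(T−10) [T≤10 °C] = -2.0850
  SO₂ term: 1.77·111.8^0.52·exp(0.02·89-2.0850) = 15.16
  Sd branch = 0.102·Sd^0.62·e^(0.033·RH+0.04·T) = 29.13 μm/a
  r_corr = 15.16 + 29.13 = 44.29 μm/a
Long-term exponent b (ISO 9224 Table 2, B1) = 0.523
  D(9) = 44.29 × 9^0.523 = 44.29 × 3.156 = 139.8 μm

D(9) = 140 μm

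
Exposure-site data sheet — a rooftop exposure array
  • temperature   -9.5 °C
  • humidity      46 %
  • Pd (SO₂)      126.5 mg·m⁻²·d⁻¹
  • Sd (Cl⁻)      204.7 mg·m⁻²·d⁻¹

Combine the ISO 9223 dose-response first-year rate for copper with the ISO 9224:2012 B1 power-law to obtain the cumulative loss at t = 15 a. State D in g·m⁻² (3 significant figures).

D(15) = 9.05 g·m⁻²

copper: T≤10 °C ⇒ hinge +0.126·(-9.5−10) = -2.4570
  Pd branch = 0.0053·Pd^0.26·e^(0.059·RH+f) = 0.02412 μm/a
  Sd branch = 0.01025·Sd^0.27·e^(0.036·RH+0.049·T) = 0.1418 μm/a
  sum: 0.02412 + 0.1418 → r_corr = 0.1659 μm/a
ISO 9224: D(t) = r_corr · t^b with b = 0.667 (copper, B1)
  D(15) = 0.1659 × 15^0.667 = 0.1659 × 6.088 = 1.01 μm
  Mass loss = 1.01 μm × 8.96 g/cm³ = 9.052 g·m⁻²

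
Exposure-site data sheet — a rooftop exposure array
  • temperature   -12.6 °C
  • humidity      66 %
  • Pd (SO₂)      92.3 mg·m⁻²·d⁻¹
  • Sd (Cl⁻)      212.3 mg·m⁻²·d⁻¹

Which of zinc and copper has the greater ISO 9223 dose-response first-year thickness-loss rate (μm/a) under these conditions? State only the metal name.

zinc

zinc: f(T) = +0.038·(T−10) [T≤10 °C] = -0.8588
  sulphur-dioxide contribution → 0.8333 μm/a
  chloride contribution → 0.2156 μm/a
  ⇒ r_corr(zinc) = 1.049 μm/a
copper: temperature factor f = +0.126·(-22.6) = -2.8476
  sulphur-dioxide contribution → 0.04894 μm/a
  chloride contribution → 0.2528 μm/a
  ⇒ r_corr(copper) = 0.3017 μm/a
Ordering by μm/a: zinc (1.05) > copper (0.302)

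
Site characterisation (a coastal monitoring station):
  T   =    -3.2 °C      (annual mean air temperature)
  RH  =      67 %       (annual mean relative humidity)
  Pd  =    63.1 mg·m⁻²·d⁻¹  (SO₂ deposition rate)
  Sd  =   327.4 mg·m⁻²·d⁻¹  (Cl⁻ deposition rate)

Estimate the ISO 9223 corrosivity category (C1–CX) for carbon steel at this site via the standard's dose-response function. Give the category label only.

carbon steel: f(T) = +0.150·(T−10) [T≤10 °C] = -1.9800
  sulphur-dioxide contribution → 8.055 μm/a
  chloride contribution → 29.69 μm/a
  total first-year rate 37.74 μm/a
37.7 μm/a falls in (25, 50] for carbon steel → category C3

C3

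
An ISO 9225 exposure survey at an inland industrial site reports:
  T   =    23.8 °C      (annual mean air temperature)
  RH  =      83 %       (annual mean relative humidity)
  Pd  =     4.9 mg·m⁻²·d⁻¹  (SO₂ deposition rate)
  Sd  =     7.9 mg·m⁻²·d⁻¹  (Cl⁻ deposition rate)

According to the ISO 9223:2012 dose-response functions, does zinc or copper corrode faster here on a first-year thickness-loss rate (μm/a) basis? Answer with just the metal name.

zinc: temperature factor f = -0.071·(13.8) = -0.9798
  Pd branch = 0.0129·Pd^0.44·e^(0.046·RH+f) = 0.4435 μm/a
  Cl⁻ term: 0.0175·7.9^0.57·exp(0.008·83+0.085·23.8) = 0.8349
  sum: 0.4435 + 0.8349 → r_corr = 1.278 μm/a
copper: f(T) = -0.080·(T−10) [T>10 °C] = -1.1040
  Pd branch = 0.0053·Pd^0.26·e^(0.059·RH+f) = 0.3556 μm/a
  Cl⁻ term: 0.01025·7.9^0.27·exp(0.036·83+0.049·23.8) = 1.141
  r_corr = 0.3556 + 1.141 = 1.496 μm/a
Ordering by μm/a: copper (1.5) > zinc (1.28)

copper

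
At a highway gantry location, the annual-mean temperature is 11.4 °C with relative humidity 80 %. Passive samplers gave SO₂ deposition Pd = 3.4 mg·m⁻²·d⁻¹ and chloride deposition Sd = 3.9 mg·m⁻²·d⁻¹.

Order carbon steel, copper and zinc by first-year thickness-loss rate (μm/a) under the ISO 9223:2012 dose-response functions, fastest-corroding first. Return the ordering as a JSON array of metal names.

["carbon steel", "copper", "zinc"]

carbon steel: f(T) = -0.054·(T−10) [T>10 °C] = -0.0756
  Pd branch = 1.77·Pd^0.52·e^(0.02·RH+f) = 15.36 μm/a
  Sd branch = 0.102·Sd^0.62·e^(0.033·RH+0.04·T) = 5.244 μm/a
  r_corr = 15.36 + 5.244 = 20.6 μm/a
copper: temperature factor f = -0.080·(1.4) = -0.1120
  SO₂ term: 0.0053·3.4^0.26·exp(0.059·80-0.1120) = 0.7306
  Cl⁻ term: 0.01025·3.9^0.27·exp(0.036·80+0.049·11.4) = 0.461
  r_corr = 0.7306 + 0.461 = 1.192 μm/a
zinc: T>10 °C ⇒ hinge -0.071·(11.4−10) = -0.0994
  SO₂ term: 0.0129·3.4^0.44·exp(0.046·80-0.0994) = 0.7934
  Sd branch = 0.0175·Sd^0.57·e^(0.008·RH+0.085·T) = 0.19 μm/a
  r_corr = 0.7934 + 0.19 = 0.9834 μm/a
Ordering by μm/a: carbon steel (20.6) > copper (1.19) > zinc (0.983)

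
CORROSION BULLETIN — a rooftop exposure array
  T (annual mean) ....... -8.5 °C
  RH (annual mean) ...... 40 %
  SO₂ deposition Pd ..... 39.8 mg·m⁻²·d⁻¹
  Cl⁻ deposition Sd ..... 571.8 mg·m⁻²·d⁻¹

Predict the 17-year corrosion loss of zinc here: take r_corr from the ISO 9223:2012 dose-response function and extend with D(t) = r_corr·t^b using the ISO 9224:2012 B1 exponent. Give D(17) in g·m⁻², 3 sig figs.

zinc: T≤10 °C ⇒ hinge +0.038·(-8.5−10) = -0.7030
  SO₂ term: 0.0129·39.8^0.44·exp(0.046·40-0.7030) = 0.2034
  Cl⁻ term: 0.0175·571.8^0.57·exp(0.008·40+0.085·-8.5) = 0.4364
  sum: 0.2034 + 0.4364 → r_corr = 0.6398 μm/a
Long-term exponent b (ISO 9224 Table 2, B1) = 0.813
  D(17) = 0.6398 × 17^0.813 = 0.6398 × 10.01 = 6.403 μm
  Mass loss = 6.403 μm × 7.14 g/cm³ = 45.72 g·m⁻²

D(17) = 45.7 g·m⁻²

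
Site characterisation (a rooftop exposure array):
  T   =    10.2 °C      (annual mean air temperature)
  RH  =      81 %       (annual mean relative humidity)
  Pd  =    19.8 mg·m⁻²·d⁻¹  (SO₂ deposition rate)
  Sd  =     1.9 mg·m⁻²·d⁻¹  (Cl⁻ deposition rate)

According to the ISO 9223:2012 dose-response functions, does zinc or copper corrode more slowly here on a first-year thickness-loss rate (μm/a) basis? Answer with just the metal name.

copper

zinc: T>10 °C ⇒ hinge -0.071·(10.2−10) = -0.0142
  Pd branch = 0.0129·Pd^0.44·e^(0.046·RH+f) = 1.964 μm/a
  Sd branch = 0.0175·Sd^0.57·e^(0.008·RH+0.085·T) = 0.1148 μm/a
  r_corr = 1.964 + 0.1148 = 2.079 μm/a
copper: temperature factor f = -0.080·(0.2) = -0.0160
  SO₂ term: 0.0053·19.8^0.26·exp(0.059·81-0.0160) = 1.349
  Cl⁻ term: 0.01025·1.9^0.27·exp(0.036·81+0.049·10.2) = 0.3711
  r_corr = 1.349 + 0.3711 = 1.72 μm/a
Ordering by μm/a: zinc (2.08) > copper (1.72)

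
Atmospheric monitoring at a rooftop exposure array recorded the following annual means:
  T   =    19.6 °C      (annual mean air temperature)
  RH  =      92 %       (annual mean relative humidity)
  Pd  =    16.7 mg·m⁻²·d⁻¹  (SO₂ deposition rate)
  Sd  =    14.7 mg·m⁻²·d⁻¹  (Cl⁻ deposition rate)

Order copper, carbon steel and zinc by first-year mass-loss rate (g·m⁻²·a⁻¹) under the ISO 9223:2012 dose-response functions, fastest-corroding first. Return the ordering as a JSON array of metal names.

["carbon steel", "copper", "zinc"]

copper: temperature factor f = -0.080·(9.6) = -0.7680
  Pd branch = 0.0053·Pd^0.26·e^(0.059·RH+f) = 1.164 μm/a
  Sd branch = 0.01025·Sd^0.27·e^(0.036·RH+0.049·T) = 1.518 μm/a
  sum: 1.164 + 1.518 → r_corr = 2.682 μm/a
  mass loss = 2.682 μm/a × 8.96 g/cm³ = 24.04 g·m⁻²·a⁻¹
carbon steel: f(T) = -0.054·(T−10) [T>10 °C] = -0.5184
  Pd branch = 1.77·Pd^0.52·e^(0.02·RH+f) = 28.69 μm/a
  Sd branch = 0.102·Sd^0.62·e^(0.033·RH+0.04·T) = 24.62 μm/a
  sum: 28.69 + 24.62 → r_corr = 53.31 μm/a
  mass loss = 53.31 μm/a × 7.85 g/cm³ = 418.5 g·m⁻²·a⁻¹
zinc: T>10 °C ⇒ hinge -0.071·(19.6−10) = -0.6816
  SO₂ term: 0.0129·16.7^0.44·exp(0.046·92-0.6816) = 1.551
  Sd branch = 0.0175·Sd^0.57·e^(0.008·RH+0.085·T) = 0.8945 μm/a
  sum: 1.551 + 0.8945 → r_corr = 2.445 μm/a
  mass loss = 2.445 μm/a × 7.14 g/cm³ = 17.46 g·m⁻²·a⁻¹
Ordering by g·m⁻²·a⁻¹: carbon steel (419) > copper (24) > zinc (17.5)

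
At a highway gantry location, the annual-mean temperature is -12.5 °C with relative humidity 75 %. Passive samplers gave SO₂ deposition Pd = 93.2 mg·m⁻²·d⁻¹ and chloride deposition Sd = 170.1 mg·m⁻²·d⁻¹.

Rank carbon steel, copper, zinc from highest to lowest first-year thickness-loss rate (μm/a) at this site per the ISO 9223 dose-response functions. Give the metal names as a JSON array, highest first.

["carbon steel", "zinc", "copper"]

carbon steel: temperature factor f = +0.150·(-22.5) = -3.3750
  Pd branch = 1.77·Pd^0.52·e^(0.02·RH+f) = 2.869 μm/a
  Sd branch = 0.102·Sd^0.62·e^(0.033·RH+0.04·T) = 17.76 μm/a
  r_corr = 2.869 + 17.76 = 20.63 μm/a
copper: T≤10 °C ⇒ hinge +0.126·(-12.5−10) = -2.8350
  Pd branch = 0.0053·Pd^0.26·e^(0.059·RH+f) = 0.0845 μm/a
  Cl⁻ term: 0.01025·170.1^0.27·exp(0.036·75+0.049·-12.5) = 0.3308
  sum: 0.0845 + 0.3308 → r_corr = 0.4153 μm/a
zinc: temperature factor f = +0.038·(-22.5) = -0.8550
  SO₂ term: 0.0129·93.2^0.44·exp(0.046·75-0.8550) = 1.271
  Sd branch = 0.0175·Sd^0.57·e^(0.008·RH+0.085·T) = 0.2059 μm/a
  sum: 1.271 + 0.2059 → r_corr = 1.477 μm/a
Ordering by μm/a: carbon steel (20.6) > zinc (1.48) > copper (0.415)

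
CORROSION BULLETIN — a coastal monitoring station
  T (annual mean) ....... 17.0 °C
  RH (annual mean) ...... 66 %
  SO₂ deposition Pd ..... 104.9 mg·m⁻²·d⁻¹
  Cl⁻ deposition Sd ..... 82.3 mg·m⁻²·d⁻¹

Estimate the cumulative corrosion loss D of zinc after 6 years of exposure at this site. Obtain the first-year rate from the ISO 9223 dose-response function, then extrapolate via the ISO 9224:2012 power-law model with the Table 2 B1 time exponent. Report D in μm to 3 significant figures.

D(6) = 12.1 μm

zinc: T>10 °C ⇒ hinge -0.071·(17.0−10) = -0.4970
  SO₂ term: 0.0129·104.9^0.44·exp(0.046·66-0.4970) = 1.266
  Cl⁻ term: 0.0175·82.3^0.57·exp(0.008·66+0.085·17.0) = 1.555
  r_corr = 1.266 + 1.555 = 2.821 μm/a
Long-term exponent b (ISO 9224 Table 2, B1) = 0.813
  D(6) = 2.821 × 6^0.813 = 2.821 × 4.292 = 12.11 μm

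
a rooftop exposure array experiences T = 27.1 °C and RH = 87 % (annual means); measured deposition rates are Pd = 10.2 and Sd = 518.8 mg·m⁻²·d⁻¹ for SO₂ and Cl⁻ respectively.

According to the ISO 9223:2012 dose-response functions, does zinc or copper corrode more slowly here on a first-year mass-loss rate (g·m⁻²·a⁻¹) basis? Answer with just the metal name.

zinc: f(T) = -0.071·(T−10) [T>10 °C] = -1.2141
  SO₂ term: 0.0129·10.2^0.44·exp(0.046·87-1.2141) = 0.5823
  Cl⁻ term: 0.0175·518.8^0.57·exp(0.008·87+0.085·27.1) = 12.4
  sum: 0.5823 + 12.4 → r_corr = 12.98 μm/a
  mass loss = 12.98 μm/a × 7.14 g/cm³ = 92.66 g·m⁻²·a⁻¹
copper: temperature factor f = -0.080·(17.1) = -1.3680
  Pd branch = 0.0053·Pd^0.26·e^(0.059·RH+f) = 0.4184 μm/a
  Sd branch = 0.01025·Sd^0.27·e^(0.036·RH+0.049·T) = 4.794 μm/a
  sum: 0.4184 + 4.794 → r_corr = 5.212 μm/a
  mass loss = 5.212 μm/a × 8.96 g/cm³ = 46.7 g·m⁻²·a⁻¹
Ordering by g·m⁻²·a⁻¹: zinc (92.7) > copper (46.7)

copper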